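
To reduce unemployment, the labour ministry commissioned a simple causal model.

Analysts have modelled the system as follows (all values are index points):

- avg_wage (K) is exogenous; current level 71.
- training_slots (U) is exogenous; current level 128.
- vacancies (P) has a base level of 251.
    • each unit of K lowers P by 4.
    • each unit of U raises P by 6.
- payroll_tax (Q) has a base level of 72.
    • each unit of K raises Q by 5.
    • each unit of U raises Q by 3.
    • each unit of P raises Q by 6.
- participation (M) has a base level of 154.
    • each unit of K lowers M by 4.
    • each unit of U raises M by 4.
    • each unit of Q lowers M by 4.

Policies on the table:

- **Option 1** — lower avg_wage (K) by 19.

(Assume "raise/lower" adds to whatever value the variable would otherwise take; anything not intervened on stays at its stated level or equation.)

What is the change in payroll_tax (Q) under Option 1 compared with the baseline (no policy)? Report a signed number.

361

Baseline:
  K = 71
  U = 128
  P = 251 − 4·71 + 6·128 = 735
  Q = 72 + 5·71 + 3·128 + 6·735 = 5221
Option 1 (K − 19):
  K = 71 − 19 = 52
  U = 128
  P = 251 − 4·52 + 6·128 = 811
  Q = 72 + 5·52 + 3·128 + 6·811 = 5582
Change in Q: 5582 − 5221 = 361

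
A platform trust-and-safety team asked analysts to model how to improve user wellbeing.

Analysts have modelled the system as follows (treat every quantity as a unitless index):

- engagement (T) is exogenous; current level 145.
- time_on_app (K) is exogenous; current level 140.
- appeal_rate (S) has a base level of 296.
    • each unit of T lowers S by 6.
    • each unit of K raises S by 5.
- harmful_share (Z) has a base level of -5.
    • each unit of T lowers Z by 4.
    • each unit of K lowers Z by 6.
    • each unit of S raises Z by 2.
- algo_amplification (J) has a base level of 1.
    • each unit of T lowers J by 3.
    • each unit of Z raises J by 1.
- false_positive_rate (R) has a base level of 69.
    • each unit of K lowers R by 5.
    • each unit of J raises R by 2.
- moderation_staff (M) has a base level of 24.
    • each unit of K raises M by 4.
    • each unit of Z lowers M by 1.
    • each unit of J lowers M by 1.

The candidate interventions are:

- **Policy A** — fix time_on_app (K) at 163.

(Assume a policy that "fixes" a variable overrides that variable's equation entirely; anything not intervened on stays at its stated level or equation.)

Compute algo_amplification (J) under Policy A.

-1515

Policy A (K := 163):
  T = 145
  K = 163
  S = 296 − 6·145 + 5·163 = 241
  Z = -5 − 4·145 − 6·163 + 2·241 = -1081
  J = 1 − 3·145 + (-1081) = -1515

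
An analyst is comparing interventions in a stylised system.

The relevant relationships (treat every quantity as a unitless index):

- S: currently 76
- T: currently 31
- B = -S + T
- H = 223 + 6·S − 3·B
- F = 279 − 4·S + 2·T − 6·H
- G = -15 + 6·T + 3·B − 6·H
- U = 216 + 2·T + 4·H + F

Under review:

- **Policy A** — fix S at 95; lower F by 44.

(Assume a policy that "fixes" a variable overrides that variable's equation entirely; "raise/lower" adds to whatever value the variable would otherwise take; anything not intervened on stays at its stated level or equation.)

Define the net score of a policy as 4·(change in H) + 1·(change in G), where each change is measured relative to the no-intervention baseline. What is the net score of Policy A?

Baseline:
  S = 76
  T = 31
  B = 0 − 76 + 31 = -45
  H = 223 + 6·76 − 3·(-45) = 814
  G = -15 + 6·31 + 3·(-45) − 6·814 = -4848
Policy A (S := 95, F − 44):
  S = 95
  T = 31
  B = 0 − 95 + 31 = -64
  H = 223 + 6·95 − 3·(-64) = 985
  G = -15 + 6·31 + 3·(-64) − 6·985 = -5931
ΔH = 985 − 814 = 171; ΔG = -5931 − (-4848) = -1083
Score = 4·171 + 1·(-1083) = -399

-399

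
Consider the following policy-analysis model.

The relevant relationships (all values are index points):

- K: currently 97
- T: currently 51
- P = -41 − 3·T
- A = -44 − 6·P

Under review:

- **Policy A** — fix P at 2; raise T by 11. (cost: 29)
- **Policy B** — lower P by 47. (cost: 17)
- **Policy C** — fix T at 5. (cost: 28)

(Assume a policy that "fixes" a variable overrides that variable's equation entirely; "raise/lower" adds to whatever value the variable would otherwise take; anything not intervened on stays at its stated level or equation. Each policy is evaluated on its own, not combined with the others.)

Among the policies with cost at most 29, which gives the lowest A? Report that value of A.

Policy A (P := 2, T + 11):
  T = 51 + 11 = 62
  P = 2
  A = -44 − 6·2 = -56
Policy B (P − 47):
  T = 51
  P = -41 − 3·51 (−47 from intervention) = -241
  A = -44 − 6·(-241) = 1402
Policy C (T := 5):
  T = 5
  P = -41 − 3·5 = -56
  A = -44 − 6·(-56) = 292
Comparing — Policy A: A=-56, Policy B: A=1402, Policy C: A=292. Lowest is -56 (Policy A).

-56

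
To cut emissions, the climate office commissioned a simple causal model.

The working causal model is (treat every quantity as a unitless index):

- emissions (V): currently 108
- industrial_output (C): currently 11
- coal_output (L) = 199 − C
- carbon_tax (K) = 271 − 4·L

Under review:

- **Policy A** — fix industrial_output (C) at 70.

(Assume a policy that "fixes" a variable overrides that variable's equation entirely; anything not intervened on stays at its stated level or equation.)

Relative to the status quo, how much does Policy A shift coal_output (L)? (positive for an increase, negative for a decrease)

Baseline:
  C = 11
  L = 199 − 11 = 188
Policy A (C := 70):
  C = 70
  L = 199 − 70 = 129
Change in L: 129 − 188 = -59

-59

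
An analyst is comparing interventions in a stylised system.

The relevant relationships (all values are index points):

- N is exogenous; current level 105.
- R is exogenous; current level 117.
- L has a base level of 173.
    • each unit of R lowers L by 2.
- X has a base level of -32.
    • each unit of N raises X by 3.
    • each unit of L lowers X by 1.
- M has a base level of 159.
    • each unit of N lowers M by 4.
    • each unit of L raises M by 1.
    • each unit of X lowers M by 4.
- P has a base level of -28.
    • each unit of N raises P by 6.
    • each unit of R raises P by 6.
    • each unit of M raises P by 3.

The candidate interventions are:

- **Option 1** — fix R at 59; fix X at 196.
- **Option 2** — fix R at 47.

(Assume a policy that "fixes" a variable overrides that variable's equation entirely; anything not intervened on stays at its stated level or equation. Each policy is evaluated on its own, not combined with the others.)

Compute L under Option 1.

55

Option 1 (R := 59, X := 196):
  R = 59
  L = 173 − 2·59 = 55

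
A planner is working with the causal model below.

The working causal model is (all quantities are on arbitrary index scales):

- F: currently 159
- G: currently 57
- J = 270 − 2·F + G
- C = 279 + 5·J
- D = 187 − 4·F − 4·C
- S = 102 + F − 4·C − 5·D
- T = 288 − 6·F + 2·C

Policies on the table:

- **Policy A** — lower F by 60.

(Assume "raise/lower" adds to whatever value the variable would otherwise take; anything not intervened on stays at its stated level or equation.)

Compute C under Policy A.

924

Policy A (F − 60):
  F = 159 − 60 = 99
  G = 57
  J = 270 − 2·99 + 57 = 129
  C = 279 + 5·129 = 924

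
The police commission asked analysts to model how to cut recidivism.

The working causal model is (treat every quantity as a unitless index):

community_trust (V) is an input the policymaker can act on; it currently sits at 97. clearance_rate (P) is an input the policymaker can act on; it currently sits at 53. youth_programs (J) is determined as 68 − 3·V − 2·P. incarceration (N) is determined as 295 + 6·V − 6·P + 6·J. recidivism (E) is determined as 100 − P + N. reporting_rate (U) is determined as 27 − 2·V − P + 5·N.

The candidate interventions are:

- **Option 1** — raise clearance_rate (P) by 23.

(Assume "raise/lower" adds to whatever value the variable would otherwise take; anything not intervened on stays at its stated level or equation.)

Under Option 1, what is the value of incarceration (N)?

-1829

Option 1 (P + 23):
  V = 97
  P = 53 + 23 = 76
  J = 68 − 3·97 − 2·76 = -375
  N = 295 + 6·97 − 6·76 + 6·(-375) = -1829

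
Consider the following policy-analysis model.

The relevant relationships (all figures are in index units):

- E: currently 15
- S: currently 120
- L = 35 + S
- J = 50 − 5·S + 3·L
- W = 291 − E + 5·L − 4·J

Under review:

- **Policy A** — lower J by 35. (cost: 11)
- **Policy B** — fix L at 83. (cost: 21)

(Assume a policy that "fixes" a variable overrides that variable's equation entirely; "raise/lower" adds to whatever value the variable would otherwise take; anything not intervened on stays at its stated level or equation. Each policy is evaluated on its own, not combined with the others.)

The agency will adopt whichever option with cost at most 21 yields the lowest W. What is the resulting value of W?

1531

Policy A (J − 35):
  E = 15
  S = 120
  L = 35 + 120 = 155
  J = 50 − 5·120 + 3·155 (−35 from intervention) = -120
  W = 291 − 15 + 5·155 − 4·(-120) = 1531
Policy B (L := 83):
  E = 15
  S = 120
  L = 83
  J = 50 − 5·120 + 3·83 = -301
  W = 291 − 15 + 5·83 − 4·(-301) = 1895
Comparing — Policy A: W=1531, Policy B: W=1895. Lowest is 1531 (Policy A).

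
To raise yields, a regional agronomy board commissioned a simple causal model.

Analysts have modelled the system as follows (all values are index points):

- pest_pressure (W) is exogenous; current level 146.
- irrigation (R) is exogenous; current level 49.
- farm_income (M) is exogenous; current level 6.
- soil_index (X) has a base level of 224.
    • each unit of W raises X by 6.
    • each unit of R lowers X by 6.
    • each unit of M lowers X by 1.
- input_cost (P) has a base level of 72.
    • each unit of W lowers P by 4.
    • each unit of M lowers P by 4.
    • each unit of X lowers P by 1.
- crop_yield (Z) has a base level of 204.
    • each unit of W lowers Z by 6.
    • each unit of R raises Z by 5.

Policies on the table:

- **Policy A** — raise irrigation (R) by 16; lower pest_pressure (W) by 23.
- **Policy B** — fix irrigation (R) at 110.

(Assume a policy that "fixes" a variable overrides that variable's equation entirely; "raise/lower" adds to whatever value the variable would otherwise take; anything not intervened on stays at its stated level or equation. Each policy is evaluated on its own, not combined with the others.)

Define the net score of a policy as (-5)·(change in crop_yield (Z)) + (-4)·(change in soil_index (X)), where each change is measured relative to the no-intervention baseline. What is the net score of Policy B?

-61

Baseline:
  W = 146
  R = 49
  M = 6
  X = 224 + 6·146 − 6·49 − 6 = 800
  Z = 204 − 6·146 + 5·49 = -427
Policy B (R := 110):
  W = 146
  R = 110
  M = 6
  X = 224 + 6·146 − 6·110 − 6 = 434
  Z = 204 − 6·146 + 5·110 = -122
ΔZ = -122 − (-427) = 305; ΔX = 434 − 800 = -366
Score = (-5)·305 + (-4)·(-366) = -61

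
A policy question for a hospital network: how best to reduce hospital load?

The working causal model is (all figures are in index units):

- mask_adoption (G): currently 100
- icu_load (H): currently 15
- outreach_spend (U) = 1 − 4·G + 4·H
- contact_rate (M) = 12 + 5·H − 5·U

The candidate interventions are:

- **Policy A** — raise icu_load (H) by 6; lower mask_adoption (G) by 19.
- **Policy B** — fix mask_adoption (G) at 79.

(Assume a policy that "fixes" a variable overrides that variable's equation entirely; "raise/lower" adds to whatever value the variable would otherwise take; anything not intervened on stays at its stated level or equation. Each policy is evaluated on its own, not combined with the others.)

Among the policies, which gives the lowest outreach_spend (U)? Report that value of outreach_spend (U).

-255

Policy A (H + 6, G − 19):
  G = 100 − 19 = 81
  H = 15 + 6 = 21
  U = 1 − 4·81 + 4·21 = -239
Policy B (G := 79):
  G = 79
  H = 15
  U = 1 − 4·79 + 4·15 = -255
Comparing — Policy A: U=-239, Policy B: U=-255. Lowest is -255 (Policy B).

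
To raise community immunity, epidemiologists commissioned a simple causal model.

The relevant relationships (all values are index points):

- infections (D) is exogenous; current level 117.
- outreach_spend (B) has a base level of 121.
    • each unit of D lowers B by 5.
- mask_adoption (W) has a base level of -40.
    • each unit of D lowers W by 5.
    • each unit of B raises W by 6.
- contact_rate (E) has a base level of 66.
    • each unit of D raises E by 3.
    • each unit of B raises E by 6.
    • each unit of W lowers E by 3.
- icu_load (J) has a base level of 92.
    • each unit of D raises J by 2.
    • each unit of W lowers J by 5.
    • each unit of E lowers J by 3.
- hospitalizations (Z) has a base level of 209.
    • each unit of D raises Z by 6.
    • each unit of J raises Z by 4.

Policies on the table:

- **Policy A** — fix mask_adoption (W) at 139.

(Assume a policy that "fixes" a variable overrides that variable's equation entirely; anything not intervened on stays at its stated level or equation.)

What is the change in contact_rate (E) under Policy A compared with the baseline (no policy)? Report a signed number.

-10644

Baseline:
  D = 117
  B = 121 − 5·117 = -464
  W = -40 − 5·117 + 6·(-464) = -3409
  E = 66 + 3·117 + 6·(-464) − 3·(-3409) = 7860
Policy A (W := 139):
  D = 117
  B = 121 − 5·117 = -464
  W = 139
  E = 66 + 3·117 + 6·(-464) − 3·139 = -2784
Change in E: -2784 − 7860 = -10644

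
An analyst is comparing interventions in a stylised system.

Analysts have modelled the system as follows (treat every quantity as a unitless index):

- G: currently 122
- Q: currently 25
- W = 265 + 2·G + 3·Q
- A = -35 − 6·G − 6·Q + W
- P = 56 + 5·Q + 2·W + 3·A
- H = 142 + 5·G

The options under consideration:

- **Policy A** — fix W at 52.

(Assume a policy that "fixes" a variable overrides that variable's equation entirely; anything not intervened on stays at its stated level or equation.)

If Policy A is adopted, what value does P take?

Policy A (W := 52):
  G = 122
  Q = 25
  W = 52
  A = -35 − 6·122 − 6·25 + 52 = -865
  P = 56 + 5·25 + 2·52 + 3·(-865) = -2310

-2310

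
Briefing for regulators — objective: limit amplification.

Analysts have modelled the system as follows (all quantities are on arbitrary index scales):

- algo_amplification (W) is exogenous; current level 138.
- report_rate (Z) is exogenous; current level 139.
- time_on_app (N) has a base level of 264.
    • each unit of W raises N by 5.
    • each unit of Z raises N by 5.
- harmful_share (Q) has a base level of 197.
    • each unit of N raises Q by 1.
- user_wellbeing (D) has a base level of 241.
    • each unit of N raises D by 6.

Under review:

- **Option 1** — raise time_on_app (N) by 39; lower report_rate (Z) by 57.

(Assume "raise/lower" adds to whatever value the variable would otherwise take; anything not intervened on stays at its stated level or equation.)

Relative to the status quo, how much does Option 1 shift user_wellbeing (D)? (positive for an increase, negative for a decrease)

Baseline:
  W = 138
  Z = 139
  N = 264 + 5·138 + 5·139 = 1649
  D = 241 + 6·1649 = 10135
Option 1 (N + 39, Z − 57):
  W = 138
  Z = 139 − 57 = 82
  N = 264 + 5·138 + 5·82 (+39 from intervention) = 1403
  D = 241 + 6·1403 = 8659
Change in D: 8659 − 10135 = -1476

-1476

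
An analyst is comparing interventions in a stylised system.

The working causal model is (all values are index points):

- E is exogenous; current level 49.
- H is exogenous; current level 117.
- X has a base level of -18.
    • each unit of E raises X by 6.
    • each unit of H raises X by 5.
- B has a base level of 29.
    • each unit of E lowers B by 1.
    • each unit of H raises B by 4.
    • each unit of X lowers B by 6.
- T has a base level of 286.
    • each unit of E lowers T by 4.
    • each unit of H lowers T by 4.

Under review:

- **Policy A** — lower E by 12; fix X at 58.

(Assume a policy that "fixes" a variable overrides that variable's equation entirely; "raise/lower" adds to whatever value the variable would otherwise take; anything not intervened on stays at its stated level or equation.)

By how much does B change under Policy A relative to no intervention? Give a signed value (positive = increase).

4830

Baseline:
  E = 49
  H = 117
  X = -18 + 6·49 + 5·117 = 861
  B = 29 − 49 + 4·117 − 6·861 = -4718
Policy A (E − 12, X := 58):
  E = 49 − 12 = 37
  H = 117
  X = 58
  B = 29 − 37 + 4·117 − 6·58 = 112
Change in B: 112 − (-4718) = 4830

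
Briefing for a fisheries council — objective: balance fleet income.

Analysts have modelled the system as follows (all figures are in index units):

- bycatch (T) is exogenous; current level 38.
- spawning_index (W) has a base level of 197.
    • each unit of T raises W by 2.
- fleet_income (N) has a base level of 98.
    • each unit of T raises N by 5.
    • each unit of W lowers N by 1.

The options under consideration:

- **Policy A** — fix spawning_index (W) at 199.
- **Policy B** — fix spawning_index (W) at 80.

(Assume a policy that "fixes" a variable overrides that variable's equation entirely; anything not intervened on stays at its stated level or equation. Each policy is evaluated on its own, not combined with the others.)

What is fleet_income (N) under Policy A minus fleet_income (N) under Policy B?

Policy A (W := 199):
  T = 38
  W = 199
  N = 98 + 5·38 − 199 = 89
Policy B (W := 80):
  T = 38
  W = 80
  N = 98 + 5·38 − 80 = 208
N: 89 − 208 = -119

-119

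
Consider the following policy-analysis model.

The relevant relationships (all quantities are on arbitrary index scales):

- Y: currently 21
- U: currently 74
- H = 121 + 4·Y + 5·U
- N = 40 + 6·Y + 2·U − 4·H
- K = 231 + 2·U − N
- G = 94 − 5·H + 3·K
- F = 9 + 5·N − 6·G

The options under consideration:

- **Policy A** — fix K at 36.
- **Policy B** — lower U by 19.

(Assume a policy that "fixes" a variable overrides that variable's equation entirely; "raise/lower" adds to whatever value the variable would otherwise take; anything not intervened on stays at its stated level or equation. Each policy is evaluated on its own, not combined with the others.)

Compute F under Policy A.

6117

Policy A (K := 36):
  Y = 21
  U = 74
  H = 121 + 4·21 + 5·74 = 575
  N = 40 + 6·21 + 2·74 − 4·575 = -1986
  K = 36
  G = 94 − 5·575 + 3·36 = -2673
  F = 9 + 5·(-1986) − 6·(-2673) = 6117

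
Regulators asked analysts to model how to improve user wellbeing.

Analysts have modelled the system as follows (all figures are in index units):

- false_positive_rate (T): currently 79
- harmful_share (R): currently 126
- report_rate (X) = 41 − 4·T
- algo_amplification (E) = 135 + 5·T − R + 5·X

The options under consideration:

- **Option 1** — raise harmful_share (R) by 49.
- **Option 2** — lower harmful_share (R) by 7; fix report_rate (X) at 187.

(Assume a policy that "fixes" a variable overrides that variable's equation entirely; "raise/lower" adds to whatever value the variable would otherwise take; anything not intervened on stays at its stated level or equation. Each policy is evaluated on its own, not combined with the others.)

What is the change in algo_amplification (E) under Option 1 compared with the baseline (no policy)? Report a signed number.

-49

Baseline:
  T = 79
  R = 126
  X = 41 − 4·79 = -275
  E = 135 + 5·79 − 126 + 5·(-275) = -971
Option 1 (R + 49):
  T = 79
  R = 126 + 49 = 175
  X = 41 − 4·79 = -275
  E = 135 + 5·79 − 175 + 5·(-275) = -1020
Change in E: -1020 − (-971) = -49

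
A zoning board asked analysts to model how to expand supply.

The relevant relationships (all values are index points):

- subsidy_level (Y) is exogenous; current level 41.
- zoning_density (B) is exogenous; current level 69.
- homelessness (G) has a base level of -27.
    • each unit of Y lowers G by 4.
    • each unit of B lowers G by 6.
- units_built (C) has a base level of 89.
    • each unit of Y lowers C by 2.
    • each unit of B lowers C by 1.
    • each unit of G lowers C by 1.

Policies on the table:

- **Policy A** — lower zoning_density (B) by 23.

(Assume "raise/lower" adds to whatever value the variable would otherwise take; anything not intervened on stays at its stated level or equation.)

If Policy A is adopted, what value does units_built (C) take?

Policy A (B − 23):
  Y = 41
  B = 69 − 23 = 46
  G = -27 − 4·41 − 6·46 = -467
  C = 89 − 2·41 − 46 − (-467) = 428

428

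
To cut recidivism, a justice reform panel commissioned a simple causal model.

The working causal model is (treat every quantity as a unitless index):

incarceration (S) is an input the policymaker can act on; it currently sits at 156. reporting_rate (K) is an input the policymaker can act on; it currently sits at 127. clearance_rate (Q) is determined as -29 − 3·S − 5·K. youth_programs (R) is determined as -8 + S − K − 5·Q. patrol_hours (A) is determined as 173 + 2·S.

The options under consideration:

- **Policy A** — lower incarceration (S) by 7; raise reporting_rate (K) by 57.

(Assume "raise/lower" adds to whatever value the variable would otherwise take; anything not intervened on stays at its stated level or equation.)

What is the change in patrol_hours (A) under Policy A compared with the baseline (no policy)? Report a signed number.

Baseline:
  S = 156
  A = 173 + 2·156 = 485
Policy A (S − 7, K + 57):
  S = 156 − 7 = 149
  A = 173 + 2·149 = 471
Change in A: 471 − 485 = -14

-14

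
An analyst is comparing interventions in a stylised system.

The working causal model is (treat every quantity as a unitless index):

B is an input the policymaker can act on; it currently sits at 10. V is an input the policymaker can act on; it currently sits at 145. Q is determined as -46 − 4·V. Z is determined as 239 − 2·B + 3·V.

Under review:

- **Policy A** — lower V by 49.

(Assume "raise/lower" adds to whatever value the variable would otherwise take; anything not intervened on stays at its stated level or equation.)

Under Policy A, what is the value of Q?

-430

Policy A (V − 49):
  V = 145 − 49 = 96
  Q = -46 − 4·96 = -430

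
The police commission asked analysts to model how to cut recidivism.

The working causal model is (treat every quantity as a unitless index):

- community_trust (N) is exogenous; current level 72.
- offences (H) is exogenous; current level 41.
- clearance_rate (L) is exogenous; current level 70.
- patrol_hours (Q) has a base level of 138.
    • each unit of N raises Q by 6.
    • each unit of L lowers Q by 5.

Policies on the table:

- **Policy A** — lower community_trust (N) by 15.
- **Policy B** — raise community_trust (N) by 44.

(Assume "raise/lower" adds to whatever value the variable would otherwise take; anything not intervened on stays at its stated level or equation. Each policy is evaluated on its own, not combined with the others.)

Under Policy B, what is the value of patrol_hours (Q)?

Policy B (N + 44):
  N = 72 + 44 = 116
  L = 70
  Q = 138 + 6·116 − 5·70 = 484

484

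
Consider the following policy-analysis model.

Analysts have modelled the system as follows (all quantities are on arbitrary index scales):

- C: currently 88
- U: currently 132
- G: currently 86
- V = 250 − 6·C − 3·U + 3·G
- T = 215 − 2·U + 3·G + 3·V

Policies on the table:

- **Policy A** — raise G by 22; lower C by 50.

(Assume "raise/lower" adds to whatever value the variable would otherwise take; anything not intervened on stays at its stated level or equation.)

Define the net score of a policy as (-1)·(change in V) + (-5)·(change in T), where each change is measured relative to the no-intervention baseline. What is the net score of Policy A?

Baseline:
  C = 88
  U = 132
  G = 86
  V = 250 − 6·88 − 3·132 + 3·86 = -416
  T = 215 − 2·132 + 3·86 + 3·(-416) = -1039
Policy A (G + 22, C − 50):
  C = 88 − 50 = 38
  U = 132
  G = 86 + 22 = 108
  V = 250 − 6·38 − 3·132 + 3·108 = -50
  T = 215 − 2·132 + 3·108 + 3·(-50) = 125
ΔV = -50 − (-416) = 366; ΔT = 125 − (-1039) = 1164
Score = (-1)·366 + (-5)·1164 = -6186

-6186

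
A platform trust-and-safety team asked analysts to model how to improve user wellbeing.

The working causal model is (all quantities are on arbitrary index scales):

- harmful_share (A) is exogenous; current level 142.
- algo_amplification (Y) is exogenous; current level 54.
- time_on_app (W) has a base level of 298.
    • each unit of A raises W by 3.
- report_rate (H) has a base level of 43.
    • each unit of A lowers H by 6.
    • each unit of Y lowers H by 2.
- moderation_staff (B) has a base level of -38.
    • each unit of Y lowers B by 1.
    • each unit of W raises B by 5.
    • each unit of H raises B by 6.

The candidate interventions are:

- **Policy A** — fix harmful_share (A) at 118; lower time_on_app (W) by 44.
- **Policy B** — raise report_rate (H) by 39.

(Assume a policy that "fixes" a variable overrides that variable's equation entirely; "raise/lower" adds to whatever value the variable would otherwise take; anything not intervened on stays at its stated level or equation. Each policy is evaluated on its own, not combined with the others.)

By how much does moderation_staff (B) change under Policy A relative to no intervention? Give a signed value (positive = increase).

Baseline:
  A = 142
  Y = 54
  W = 298 + 3·142 = 724
  H = 43 − 6·142 − 2·54 = -917
  B = -38 − 54 + 5·724 + 6·(-917) = -1974
Policy A (A := 118, W − 44):
  A = 118
  Y = 54
  W = 298 + 3·118 (−44 from intervention) = 608
  H = 43 − 6·118 − 2·54 = -773
  B = -38 − 54 + 5·608 + 6·(-773) = -1690
Change in B: -1690 − (-1974) = 284

284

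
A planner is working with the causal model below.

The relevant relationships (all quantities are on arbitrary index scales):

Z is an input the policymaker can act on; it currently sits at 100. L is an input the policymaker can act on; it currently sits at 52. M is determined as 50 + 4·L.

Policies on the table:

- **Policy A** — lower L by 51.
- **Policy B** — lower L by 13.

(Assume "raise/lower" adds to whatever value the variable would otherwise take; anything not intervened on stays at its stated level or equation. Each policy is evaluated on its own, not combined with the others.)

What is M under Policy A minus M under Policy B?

-152

Policy A (L − 51):
  L = 52 − 51 = 1
  M = 50 + 4·1 = 54
Policy B (L − 13):
  L = 52 − 13 = 39
  M = 50 + 4·39 = 206
M: 54 − 206 = -152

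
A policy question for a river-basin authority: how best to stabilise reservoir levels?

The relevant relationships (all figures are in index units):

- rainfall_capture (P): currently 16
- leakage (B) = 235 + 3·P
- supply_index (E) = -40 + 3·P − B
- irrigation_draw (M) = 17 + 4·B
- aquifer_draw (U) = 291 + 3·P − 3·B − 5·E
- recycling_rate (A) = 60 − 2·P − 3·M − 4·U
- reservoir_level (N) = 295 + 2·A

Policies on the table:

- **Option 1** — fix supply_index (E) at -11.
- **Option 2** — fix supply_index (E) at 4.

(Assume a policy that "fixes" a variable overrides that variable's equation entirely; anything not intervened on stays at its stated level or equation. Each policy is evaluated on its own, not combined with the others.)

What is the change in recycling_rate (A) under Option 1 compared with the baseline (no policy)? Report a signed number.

Baseline:
  P = 16
  B = 235 + 3·16 = 283
  E = -40 + 3·16 − 283 = -275
  M = 17 + 4·283 = 1149
  U = 291 + 3·16 − 3·283 − 5·(-275) = 865
  A = 60 − 2·16 − 3·1149 − 4·865 = -6879
Option 1 (E := -11):
  P = 16
  B = 235 + 3·16 = 283
  E = -11
  M = 17 + 4·283 = 1149
  U = 291 + 3·16 − 3·283 − 5·(-11) = -455
  A = 60 − 2·16 − 3·1149 − 4·(-455) = -1599
Change in A: -1599 − (-6879) = 5280

5280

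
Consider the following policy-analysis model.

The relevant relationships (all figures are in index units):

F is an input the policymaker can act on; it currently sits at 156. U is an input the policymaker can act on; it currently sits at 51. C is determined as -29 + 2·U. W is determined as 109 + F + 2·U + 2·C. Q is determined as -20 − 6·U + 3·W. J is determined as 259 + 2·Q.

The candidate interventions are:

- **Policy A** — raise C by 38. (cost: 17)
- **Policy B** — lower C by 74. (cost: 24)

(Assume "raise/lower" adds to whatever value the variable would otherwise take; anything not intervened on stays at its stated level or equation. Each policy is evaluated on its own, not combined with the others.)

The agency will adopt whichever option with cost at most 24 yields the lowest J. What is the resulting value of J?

Policy A (C + 38):
  F = 156
  U = 51
  C = -29 + 2·51 (+38 from intervention) = 111
  W = 109 + 156 + 2·51 + 2·111 = 589
  Q = -20 − 6·51 + 3·589 = 1441
  J = 259 + 2·1441 = 3141
Policy B (C − 74):
  F = 156
  U = 51
  C = -29 + 2·51 (−74 from intervention) = -1
  W = 109 + 156 + 2·51 + 2·(-1) = 365
  Q = -20 − 6·51 + 3·365 = 769
  J = 259 + 2·769 = 1797
Comparing — Policy A: J=3141, Policy B: J=1797. Lowest is 1797 (Policy B).

1797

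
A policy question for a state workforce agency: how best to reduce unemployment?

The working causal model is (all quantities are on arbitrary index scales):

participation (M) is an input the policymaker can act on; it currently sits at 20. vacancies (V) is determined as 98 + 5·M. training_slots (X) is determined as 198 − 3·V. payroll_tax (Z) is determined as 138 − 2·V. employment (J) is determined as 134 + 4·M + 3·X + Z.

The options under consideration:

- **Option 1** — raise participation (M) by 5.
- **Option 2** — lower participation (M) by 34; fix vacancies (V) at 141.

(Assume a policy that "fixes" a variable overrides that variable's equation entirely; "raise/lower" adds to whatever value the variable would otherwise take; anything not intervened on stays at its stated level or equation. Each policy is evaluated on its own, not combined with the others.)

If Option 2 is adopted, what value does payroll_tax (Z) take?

Option 2 (M − 34, V := 141):
  M = 20 − 34 = -14
  V = 141
  Z = 138 − 2·141 = -144

-144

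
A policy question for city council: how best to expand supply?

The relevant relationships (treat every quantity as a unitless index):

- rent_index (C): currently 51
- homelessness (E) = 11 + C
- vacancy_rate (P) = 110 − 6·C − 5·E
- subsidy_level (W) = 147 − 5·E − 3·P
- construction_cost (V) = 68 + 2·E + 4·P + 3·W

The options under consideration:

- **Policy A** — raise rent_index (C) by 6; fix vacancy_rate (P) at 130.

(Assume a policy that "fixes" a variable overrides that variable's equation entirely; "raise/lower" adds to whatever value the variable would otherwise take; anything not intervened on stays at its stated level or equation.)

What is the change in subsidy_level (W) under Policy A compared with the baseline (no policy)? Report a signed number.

Baseline:
  C = 51
  E = 11 + 51 = 62
  P = 110 − 6·51 − 5·62 = -506
  W = 147 − 5·62 − 3·(-506) = 1355
Policy A (C + 6, P := 130):
  C = 51 + 6 = 57
  E = 11 + 57 = 68
  P = 130
  W = 147 − 5·68 − 3·130 = -583
Change in W: -583 − 1355 = -1938

-1938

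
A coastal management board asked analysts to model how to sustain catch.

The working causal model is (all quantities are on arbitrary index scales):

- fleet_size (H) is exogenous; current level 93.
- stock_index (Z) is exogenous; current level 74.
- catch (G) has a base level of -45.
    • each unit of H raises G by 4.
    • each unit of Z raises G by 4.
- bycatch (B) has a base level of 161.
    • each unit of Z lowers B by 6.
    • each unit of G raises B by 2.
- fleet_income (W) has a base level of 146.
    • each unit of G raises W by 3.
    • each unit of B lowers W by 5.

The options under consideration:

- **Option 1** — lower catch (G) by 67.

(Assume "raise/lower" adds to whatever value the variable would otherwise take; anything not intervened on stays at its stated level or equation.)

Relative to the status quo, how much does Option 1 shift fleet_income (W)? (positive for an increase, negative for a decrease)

Baseline:
  H = 93
  Z = 74
  G = -45 + 4·93 + 4·74 = 623
  B = 161 − 6·74 + 2·623 = 963
  W = 146 + 3·623 − 5·963 = -2800
Option 1 (G − 67):
  H = 93
  Z = 74
  G = -45 + 4·93 + 4·74 (−67 from intervention) = 556
  B = 161 − 6·74 + 2·556 = 829
  W = 146 + 3·556 − 5·829 = -2331
Change in W: -2331 − (-2800) = 469

469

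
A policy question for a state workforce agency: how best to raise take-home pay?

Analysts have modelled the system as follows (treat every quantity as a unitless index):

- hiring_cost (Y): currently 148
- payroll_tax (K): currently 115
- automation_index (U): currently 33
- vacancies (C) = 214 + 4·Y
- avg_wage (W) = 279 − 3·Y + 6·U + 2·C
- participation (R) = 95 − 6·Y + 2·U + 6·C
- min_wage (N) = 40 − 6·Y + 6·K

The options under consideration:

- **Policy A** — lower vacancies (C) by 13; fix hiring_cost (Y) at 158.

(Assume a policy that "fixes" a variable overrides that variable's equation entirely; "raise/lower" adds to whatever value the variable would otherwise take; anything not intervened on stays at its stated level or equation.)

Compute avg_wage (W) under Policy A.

Policy A (C − 13, Y := 158):
  Y = 158
  U = 33
  C = 214 + 4·158 (−13 from intervention) = 833
  W = 279 − 3·158 + 6·33 + 2·833 = 1669

1669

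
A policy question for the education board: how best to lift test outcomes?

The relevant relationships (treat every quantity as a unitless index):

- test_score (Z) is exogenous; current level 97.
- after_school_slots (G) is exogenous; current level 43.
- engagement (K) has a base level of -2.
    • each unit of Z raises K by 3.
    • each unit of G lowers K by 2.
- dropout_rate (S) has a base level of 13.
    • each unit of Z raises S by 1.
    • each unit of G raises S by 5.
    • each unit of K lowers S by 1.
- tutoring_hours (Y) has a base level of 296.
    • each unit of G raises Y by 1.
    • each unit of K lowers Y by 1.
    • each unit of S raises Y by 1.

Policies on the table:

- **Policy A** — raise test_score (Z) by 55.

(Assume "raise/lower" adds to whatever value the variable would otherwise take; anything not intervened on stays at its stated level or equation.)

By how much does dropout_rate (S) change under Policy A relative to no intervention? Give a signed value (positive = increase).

-110

Baseline:
  Z = 97
  G = 43
  K = -2 + 3·97 − 2·43 = 203
  S = 13 + 97 + 5·43 − 203 = 122
Policy A (Z + 55):
  Z = 97 + 55 = 152
  G = 43
  K = -2 + 3·152 − 2·43 = 368
  S = 13 + 152 + 5·43 − 368 = 12
Change in S: 12 − 122 = -110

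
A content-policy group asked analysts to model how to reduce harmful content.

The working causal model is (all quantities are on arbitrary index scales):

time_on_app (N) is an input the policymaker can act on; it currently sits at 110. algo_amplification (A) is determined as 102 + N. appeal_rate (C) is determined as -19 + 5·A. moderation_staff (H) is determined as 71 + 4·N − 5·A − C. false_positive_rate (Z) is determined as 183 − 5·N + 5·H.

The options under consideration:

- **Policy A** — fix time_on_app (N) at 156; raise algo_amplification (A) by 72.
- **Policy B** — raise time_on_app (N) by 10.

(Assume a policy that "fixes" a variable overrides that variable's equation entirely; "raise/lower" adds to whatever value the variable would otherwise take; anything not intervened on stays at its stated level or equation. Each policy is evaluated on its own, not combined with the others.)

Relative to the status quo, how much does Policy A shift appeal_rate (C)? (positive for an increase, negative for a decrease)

Baseline:
  N = 110
  A = 102 + 110 = 212
  C = -19 + 5·212 = 1041
Policy A (N := 156, A + 72):
  N = 156
  A = 102 + 156 (+72 from intervention) = 330
  C = -19 + 5·330 = 1631
Change in C: 1631 − 1041 = 590

590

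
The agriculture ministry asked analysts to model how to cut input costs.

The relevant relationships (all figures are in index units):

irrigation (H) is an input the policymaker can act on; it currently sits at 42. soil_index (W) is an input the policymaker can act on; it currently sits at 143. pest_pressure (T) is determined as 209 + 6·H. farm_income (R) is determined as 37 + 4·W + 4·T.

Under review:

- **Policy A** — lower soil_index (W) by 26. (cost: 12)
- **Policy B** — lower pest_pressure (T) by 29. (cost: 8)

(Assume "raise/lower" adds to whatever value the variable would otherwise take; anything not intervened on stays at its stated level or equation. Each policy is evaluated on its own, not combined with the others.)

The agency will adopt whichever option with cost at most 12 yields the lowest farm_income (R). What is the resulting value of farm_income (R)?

2337

Policy A (W − 26):
  H = 42
  W = 143 − 26 = 117
  T = 209 + 6·42 = 461
  R = 37 + 4·117 + 4·461 = 2349
Policy B (T − 29):
  H = 42
  W = 143
  T = 209 + 6·42 (−29 from intervention) = 432
  R = 37 + 4·143 + 4·432 = 2337
Comparing — Policy A: R=2349, Policy B: R=2337. Lowest is 2337 (Policy B).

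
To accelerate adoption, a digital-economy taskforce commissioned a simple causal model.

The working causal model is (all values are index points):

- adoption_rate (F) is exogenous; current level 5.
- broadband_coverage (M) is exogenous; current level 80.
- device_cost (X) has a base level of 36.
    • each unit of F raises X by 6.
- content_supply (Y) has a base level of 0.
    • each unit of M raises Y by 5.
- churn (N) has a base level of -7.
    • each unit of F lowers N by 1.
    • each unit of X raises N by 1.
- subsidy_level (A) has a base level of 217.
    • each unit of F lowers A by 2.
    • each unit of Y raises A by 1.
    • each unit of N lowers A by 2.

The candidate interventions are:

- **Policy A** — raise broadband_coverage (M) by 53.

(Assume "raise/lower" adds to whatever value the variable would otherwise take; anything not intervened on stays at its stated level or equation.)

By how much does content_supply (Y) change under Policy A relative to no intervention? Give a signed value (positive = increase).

Baseline:
  M = 80
  Y = 0 + 5·80 = 400
Policy A (M + 53):
  M = 80 + 53 = 133
  Y = 0 + 5·133 = 665
Change in Y: 665 − 400 = 265

265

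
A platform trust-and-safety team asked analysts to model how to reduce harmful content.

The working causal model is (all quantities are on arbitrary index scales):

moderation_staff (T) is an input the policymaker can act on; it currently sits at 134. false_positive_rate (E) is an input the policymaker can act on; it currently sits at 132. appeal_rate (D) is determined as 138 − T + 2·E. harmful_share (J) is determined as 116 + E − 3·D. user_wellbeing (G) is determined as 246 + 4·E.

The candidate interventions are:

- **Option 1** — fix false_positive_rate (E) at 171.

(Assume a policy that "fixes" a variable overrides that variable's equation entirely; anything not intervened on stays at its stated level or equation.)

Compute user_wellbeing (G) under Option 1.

930

Option 1 (E := 171):
  E = 171
  G = 246 + 4·171 = 930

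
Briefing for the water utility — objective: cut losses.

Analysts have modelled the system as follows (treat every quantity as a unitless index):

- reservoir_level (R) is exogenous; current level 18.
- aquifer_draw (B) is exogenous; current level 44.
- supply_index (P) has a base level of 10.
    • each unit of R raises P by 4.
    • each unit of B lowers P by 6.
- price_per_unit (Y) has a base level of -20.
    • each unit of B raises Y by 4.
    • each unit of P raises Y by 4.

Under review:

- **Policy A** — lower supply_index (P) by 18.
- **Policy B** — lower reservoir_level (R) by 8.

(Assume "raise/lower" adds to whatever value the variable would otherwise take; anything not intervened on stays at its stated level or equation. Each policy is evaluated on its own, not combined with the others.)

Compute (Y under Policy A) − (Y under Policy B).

Policy A (P − 18):
  R = 18
  B = 44
  P = 10 + 4·18 − 6·44 (−18 from intervention) = -200
  Y = -20 + 4·44 + 4·(-200) = -644
Policy B (R − 8):
  R = 18 − 8 = 10
  B = 44
  P = 10 + 4·10 − 6·44 = -214
  Y = -20 + 4·44 + 4·(-214) = -700
Y: -644 − (-700) = 56

56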